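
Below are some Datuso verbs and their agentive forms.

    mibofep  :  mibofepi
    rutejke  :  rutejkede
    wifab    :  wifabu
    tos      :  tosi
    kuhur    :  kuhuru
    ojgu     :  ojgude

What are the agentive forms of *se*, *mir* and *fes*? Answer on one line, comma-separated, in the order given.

The alternation tracks the final sound of the stem — -i when the stem ends in a voiceless consonant (*mibofep*, *tos*); -u when the stem ends in a voiced consonant (*wifab*, *kuhur*); -de when the stem ends in a vowel (*rutejke*, *ojgu*).
Since the final sound of *se* is /e/ (a vowel), it takes -de, giving *sede*.
*mir*: final sound = /r/, a voiced consonant → -u → *miru*.
The final sound of *fes* is /s/, which is a voiceless consonant, so the suffix is -i, giving *fesi*.

sede, miru, fesi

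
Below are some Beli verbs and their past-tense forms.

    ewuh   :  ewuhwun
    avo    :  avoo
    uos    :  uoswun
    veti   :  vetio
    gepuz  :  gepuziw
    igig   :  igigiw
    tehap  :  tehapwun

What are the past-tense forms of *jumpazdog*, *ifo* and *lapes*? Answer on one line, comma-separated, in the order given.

The suffix is conditioned by the final sound: -wun when the stem ends in a voiceless consonant (*ewuh*, *uos*, *tehap*); -iw when the stem ends in a voiced consonant (*gepuz*, *igig*); -o when the stem ends in a vowel (*avo*, *veti*).
*jumpazdog* — final sound /g/ (a voiced consonant) → -iw → *jumpazdogiw*.
Since the final sound of *ifo* is /o/ (a vowel), it takes -o, giving *ifoo*.
The final sound of *lapes* is /s/, which is a voiceless consonant, so the suffix is -wun, giving *lapeswun*.

jumpazdogiw, ifoo, lapeswun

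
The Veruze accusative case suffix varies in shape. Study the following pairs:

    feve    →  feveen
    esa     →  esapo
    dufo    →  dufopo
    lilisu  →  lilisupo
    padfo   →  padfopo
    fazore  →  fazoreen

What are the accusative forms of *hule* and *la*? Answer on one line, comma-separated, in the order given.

huleen, lapo

The alternation tracks the last vowel of the stem — -en when the last vowel of the stem is a front vowel (*feve*, *fazore*); -po when the last vowel of the stem is a back vowel (*esa*, *dufo*, *lilisu*, *padfo*).
The last vowel of *hule* is /e/, which is a front vowel, so the suffix is -en, giving *huleen*.
The last vowel of *la* is /a/, which is a back vowel, so the suffix is -po, giving *lapo*.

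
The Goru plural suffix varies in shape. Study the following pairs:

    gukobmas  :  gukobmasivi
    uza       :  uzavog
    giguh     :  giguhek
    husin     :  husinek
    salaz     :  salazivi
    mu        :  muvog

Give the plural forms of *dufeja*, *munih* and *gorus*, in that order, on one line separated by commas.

dufejavog, munihek, gorusivi

The alternation tracks the final sound of the stem — -ivi when the stem ends in a sibilant (*gukobmas*, *salaz*); -ek when the stem ends in a non-sibilant consonant (*giguh*, *husin*); -vog when the stem ends in a vowel (*uza*, *mu*).
*dufeja* — final sound /a/ (a vowel) → -vog → *dufejavog*.
*munih*: final sound = /h/, a non-sibilant consonant → -ek → *munihek*.
*gorus*: final sound = /s/, a sibilant → -ivi → *gorusivi*.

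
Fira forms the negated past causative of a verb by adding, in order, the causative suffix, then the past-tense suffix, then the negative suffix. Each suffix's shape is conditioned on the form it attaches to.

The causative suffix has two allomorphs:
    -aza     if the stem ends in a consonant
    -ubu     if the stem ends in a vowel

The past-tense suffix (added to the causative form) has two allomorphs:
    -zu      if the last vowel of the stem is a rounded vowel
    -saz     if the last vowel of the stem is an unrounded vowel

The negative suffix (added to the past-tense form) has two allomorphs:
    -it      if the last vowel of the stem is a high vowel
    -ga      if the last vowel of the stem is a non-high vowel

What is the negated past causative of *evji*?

The final sound of *evji* is /i/, which is a vowel, so the causative suffix is -ubu, giving *evjiubu*.
Since the last vowel of the causative form *evjiubu* is /u/ (a rounded vowel), it takes -zu, giving *evjiubuzu*.
The past-tense form *evjiubuzu*: last vowel = /u/, a high vowel → -it → *evjiubuzuit*.

evjiubuzuit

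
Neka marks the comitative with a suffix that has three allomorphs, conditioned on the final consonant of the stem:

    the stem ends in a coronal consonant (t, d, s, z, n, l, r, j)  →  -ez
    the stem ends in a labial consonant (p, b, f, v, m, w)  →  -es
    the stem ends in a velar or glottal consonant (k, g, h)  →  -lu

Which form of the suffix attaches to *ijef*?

-es

The final consonant of *ijef* is /f/, which is labial, so the suffix is -es.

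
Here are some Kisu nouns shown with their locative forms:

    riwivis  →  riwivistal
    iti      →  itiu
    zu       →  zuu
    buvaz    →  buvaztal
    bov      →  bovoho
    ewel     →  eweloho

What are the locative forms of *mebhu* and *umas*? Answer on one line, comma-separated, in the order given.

Looking at the final sound of each stem: -tal when the stem ends in a sibilant (*riwivis*, *buvaz*); -oho when the stem ends in a non-sibilant consonant (*bov*, *ewel*); -u when the stem ends in a vowel (*iti*, *zu*).
Since the final sound of *mebhu* is /u/ (a vowel), it takes -u, giving *mebhuu*.
*umas* — final sound /s/ (a sibilant) → -tal → *umastal*.

mebhuu, umastal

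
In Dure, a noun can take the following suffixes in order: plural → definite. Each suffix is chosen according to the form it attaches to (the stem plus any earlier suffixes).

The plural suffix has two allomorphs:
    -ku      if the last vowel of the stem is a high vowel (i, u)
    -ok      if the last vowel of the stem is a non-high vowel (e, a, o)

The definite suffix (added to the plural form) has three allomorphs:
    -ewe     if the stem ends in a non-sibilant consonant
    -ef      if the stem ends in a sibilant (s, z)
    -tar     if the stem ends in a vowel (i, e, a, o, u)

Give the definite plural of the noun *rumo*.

*rumo*: last vowel = /o/, a non-high vowel → -ok → *rumook*.
The plural form *rumook* — final sound /k/ (a non-sibilant consonant) → -ewe → *rumookewe*.

rumookewe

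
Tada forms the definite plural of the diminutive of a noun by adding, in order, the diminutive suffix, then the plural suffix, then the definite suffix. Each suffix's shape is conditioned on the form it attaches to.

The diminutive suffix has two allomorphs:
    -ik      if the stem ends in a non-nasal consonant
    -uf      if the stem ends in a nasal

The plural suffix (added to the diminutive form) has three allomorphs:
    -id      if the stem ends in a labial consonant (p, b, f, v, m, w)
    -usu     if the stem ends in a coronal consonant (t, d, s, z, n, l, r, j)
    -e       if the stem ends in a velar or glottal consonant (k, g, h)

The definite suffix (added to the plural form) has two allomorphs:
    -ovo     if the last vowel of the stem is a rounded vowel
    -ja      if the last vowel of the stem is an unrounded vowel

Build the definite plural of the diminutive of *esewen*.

Since the final consonant of *esewen* is /n/ (a nasal), it takes -uf, giving *esewenuf*.
The diminutive form *esewenuf*: final consonant = /f/, labial → -id → *esewenufid*.
The plural form *esewenufid* — last vowel /i/ (an unrounded vowel) → -ja → *esewenufidja*.

esewenufidja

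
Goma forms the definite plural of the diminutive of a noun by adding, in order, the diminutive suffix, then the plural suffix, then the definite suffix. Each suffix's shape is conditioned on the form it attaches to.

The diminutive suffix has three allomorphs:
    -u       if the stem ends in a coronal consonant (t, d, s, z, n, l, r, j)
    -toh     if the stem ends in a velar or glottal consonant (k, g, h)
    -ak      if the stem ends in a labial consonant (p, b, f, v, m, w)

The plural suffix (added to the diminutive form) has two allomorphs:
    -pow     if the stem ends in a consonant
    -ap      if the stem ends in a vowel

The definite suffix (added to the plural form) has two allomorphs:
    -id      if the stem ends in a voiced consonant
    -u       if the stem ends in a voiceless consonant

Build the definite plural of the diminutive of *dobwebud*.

dobwebuduapu

The final consonant of *dobwebud* is /d/, which is coronal, so the diminutive suffix is -u, giving *dobwebudu*.
The final sound of the diminutive form *dobwebudu* is /u/, which is a vowel, so the plural suffix is -ap, giving *dobwebuduap*.
Since the final consonant of the plural form *dobwebuduap* is /p/ (voiceless), it takes -u, giving *dobwebuduapu*.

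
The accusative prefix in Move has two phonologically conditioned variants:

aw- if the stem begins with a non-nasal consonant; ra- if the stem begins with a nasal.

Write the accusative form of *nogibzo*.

*nogibzo*: first consonant = /n/, a nasal → ra- → *ranogibzo*.

ranogibzo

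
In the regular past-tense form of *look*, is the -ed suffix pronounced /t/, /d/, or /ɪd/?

/t/

The stem *look* ends in a voiceless consonant other than /t/.
The -ed suffix is realized as /ɪd/ after /t, d/; as /t/ after other voiceless consonants; and as /d/ after other voiced sounds.
So -ed on *look* is pronounced /t/.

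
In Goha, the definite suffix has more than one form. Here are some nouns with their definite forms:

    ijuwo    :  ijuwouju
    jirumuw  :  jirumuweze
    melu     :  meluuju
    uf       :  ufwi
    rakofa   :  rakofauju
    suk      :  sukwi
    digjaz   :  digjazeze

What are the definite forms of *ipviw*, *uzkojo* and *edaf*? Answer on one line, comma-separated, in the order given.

The suffix is conditioned by the final sound: -wi when the stem ends in a voiceless consonant (*uf*, *suk*); -eze when the stem ends in a voiced consonant (*jirumuw*, *digjaz*); -uju when the stem ends in a vowel (*ijuwo*, *melu*, *rakofa*).
*ipviw*: final sound = /w/, a voiced consonant → -eze → *ipviweze*.
The final sound of *uzkojo* is /o/, which is a vowel, so the suffix is -uju, giving *uzkojouju*.
The final sound of *edaf* is /f/, which is a voiceless consonant, so the suffix is -wi, giving *edafwi*.

ipviweze, uzkojouju, edafwi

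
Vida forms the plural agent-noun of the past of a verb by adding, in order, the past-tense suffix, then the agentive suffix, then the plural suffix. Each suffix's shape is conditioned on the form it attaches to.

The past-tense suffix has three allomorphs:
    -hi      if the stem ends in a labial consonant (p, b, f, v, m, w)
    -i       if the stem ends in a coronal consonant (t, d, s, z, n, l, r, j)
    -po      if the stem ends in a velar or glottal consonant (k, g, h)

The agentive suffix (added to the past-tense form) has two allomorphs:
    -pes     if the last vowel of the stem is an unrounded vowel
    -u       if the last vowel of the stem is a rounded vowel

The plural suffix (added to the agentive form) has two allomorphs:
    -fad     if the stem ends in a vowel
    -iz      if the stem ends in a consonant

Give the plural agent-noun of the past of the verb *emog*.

emogpoufad

*emog*: final consonant = /g/, velar/glottal → -po → *emogpo*.
Since the last vowel of the past-tense form *emogpo* is /o/ (a rounded vowel), it takes -u, giving *emogpou*.
The agentive form *emogpou*: final sound = /u/, a vowel → -fad → *emogpoufad*.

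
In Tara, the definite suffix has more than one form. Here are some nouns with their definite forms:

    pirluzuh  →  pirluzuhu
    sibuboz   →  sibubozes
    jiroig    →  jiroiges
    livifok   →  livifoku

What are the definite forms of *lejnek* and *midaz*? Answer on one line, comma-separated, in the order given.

The suffix is conditioned by the final consonant: -u when the stem ends in a voiceless consonant (*pirluzuh*, *livifok*); -es when the stem ends in a voiced consonant (*sibuboz*, *jiroig*).
The final consonant of *lejnek* is /k/, which is voiceless, so the suffix is -u, giving *lejneku*.
*midaz*: final consonant = /z/, voiced → -es → *midazes*.

lejneku, midazes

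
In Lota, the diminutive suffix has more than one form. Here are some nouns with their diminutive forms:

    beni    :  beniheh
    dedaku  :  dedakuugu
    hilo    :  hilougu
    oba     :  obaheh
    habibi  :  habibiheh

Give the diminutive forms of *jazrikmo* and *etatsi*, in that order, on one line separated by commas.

jazrikmougu, etatsiheh

Looking at the last vowel of each stem: -ugu when the last vowel of the stem is a rounded vowel (*dedaku*, *hilo*); -heh when the last vowel of the stem is an unrounded vowel (*beni*, *oba*, *habibi*).
*jazrikmo* — last vowel /o/ (a rounded vowel) → -ugu → *jazrikmougu*.
Since the last vowel of *etatsi* is /i/ (an unrounded vowel), it takes -heh, giving *etatsiheh*.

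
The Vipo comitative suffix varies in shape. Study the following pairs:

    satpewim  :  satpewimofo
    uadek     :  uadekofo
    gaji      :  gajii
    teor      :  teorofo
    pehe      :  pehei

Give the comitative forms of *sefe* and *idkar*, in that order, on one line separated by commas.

sefei, idkarofo

The pattern is consonant vs. vowel: -ofo when the stem ends in a consonant (*satpewim*, *uadek*, *teor*); -i when the stem ends in a vowel (*gaji*, *pehe*).
*sefe*: final sound = /e/, a vowel → -i → *sefei*.
The final sound of *idkar* is /r/, which is a consonant, so the suffix is -ofo, giving *idkarofo*.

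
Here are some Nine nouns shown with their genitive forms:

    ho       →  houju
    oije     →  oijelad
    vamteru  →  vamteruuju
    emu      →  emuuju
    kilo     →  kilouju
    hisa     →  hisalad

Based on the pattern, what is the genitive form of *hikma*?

hikmalad

Looking at the last vowel of each stem: -uju when the last vowel of the stem is a rounded vowel (*ho*, *vamteru*, *emu*, *kilo*); -lad when the last vowel of the stem is an unrounded vowel (*oije*, *hisa*).
Since the last vowel of *hikma* is /a/ (an unrounded vowel), it takes -lad, giving *hikmalad*.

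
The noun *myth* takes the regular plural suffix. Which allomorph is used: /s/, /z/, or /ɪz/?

/s/

The stem *myth* ends in a voiceless non-sibilant consonant.
The plural suffix surfaces as /ɪz/ after sibilants, /s/ after other voiceless consonants, and /z/ after other voiced sounds.
So the plural -s on *myth* is pronounced /s/.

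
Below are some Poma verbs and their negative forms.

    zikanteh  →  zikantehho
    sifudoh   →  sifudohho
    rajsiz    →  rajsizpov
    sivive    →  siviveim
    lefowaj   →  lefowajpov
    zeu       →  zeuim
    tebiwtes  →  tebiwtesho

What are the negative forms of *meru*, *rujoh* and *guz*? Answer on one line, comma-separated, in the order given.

Looking at the final sound of each stem: -ho when the stem ends in a voiceless consonant (*zikanteh*, *sifudoh*, *tebiwtes*); -pov when the stem ends in a voiced consonant (*rajsiz*, *lefowaj*); -im when the stem ends in a vowel (*sivive*, *zeu*).
The final sound of *meru* is /u/, which is a vowel, so the suffix is -im, giving *meruim*.
*rujoh*: final sound = /h/, a voiceless consonant → -ho → *rujohho*.
*guz*: final sound = /z/, a voiced consonant → -pov → *guzpov*.

meruim, rujohho, guzpov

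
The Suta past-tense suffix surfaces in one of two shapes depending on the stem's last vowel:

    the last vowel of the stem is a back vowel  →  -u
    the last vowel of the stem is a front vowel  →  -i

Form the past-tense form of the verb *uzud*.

uzudu

Since the last vowel of *uzud* is /u/ (a back vowel), it takes -u, giving *uzudu*.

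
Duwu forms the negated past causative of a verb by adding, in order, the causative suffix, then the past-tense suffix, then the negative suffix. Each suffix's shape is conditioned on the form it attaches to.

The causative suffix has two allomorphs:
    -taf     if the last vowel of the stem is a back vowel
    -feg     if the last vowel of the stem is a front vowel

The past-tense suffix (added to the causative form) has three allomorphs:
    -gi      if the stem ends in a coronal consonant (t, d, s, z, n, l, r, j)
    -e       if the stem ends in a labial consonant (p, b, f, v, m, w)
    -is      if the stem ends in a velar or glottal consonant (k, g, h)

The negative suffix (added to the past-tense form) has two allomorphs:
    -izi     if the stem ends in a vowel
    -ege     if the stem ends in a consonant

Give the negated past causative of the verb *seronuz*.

*seronuz* — last vowel /u/ (a back vowel) → -taf → *seronuztaf*.
The causative form *seronuztaf* — final consonant /f/ (labial) → -e → *seronuztafe*.
The past-tense form *seronuztafe*: final sound = /e/, a vowel → -izi → *seronuztafeizi*.

seronuztafeizi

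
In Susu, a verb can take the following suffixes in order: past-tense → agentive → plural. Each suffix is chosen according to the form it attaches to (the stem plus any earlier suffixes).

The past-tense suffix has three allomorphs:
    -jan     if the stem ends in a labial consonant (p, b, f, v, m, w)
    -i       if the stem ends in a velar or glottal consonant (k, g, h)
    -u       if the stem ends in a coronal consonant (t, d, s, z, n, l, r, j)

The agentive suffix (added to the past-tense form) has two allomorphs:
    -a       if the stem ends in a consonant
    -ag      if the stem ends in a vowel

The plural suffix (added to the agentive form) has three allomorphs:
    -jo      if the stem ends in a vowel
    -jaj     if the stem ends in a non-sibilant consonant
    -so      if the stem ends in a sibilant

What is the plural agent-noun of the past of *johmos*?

johmosuagjaj

Since the final consonant of *johmos* is /s/ (coronal), it takes -u, giving *johmosu*.
The past-tense form *johmosu*: final sound = /u/, a vowel → -ag → *johmosuag*.
The agentive form *johmosuag*: final sound = /g/, a non-sibilant consonant → -jaj → *johmosuagjaj*.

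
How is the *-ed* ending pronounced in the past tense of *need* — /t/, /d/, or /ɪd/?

/ɪd/

The stem *need* ends in /t/ or /d/.
The -ed suffix is realized as /ɪd/ after /t, d/; as /t/ after other voiceless consonants; and as /d/ after other voiced sounds.
So -ed on *need* is pronounced /ɪd/.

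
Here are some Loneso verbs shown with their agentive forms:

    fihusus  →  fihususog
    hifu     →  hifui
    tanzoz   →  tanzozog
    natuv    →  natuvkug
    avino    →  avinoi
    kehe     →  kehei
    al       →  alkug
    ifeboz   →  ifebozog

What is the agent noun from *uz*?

uzog

Looking at the final sound of each stem: -og when the stem ends in a sibilant (*fihusus*, *tanzoz*, *ifeboz*); -kug when the stem ends in a non-sibilant consonant (*natuv*, *al*); -i when the stem ends in a vowel (*hifu*, *avino*, *kehe*).
*uz* — final sound /z/ (a sibilant) → -og → *uzog*.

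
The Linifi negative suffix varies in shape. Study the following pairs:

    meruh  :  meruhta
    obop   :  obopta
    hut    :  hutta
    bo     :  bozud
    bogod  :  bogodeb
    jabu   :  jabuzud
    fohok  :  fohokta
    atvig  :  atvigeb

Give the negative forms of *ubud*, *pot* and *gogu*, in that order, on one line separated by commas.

The pattern is voicing of the final sound: -ta when the stem ends in a voiceless consonant (*meruh*, *obop*, *hut*, *fohok*); -eb when the stem ends in a voiced consonant (*bogod*, *atvig*); -zud when the stem ends in a vowel (*bo*, *jabu*).
Since the final sound of *ubud* is /d/ (a voiced consonant), it takes -eb, giving *ubudeb*.
*pot*: final sound = /t/, a voiceless consonant → -ta → *potta*.
*gogu*: final sound = /u/, a vowel → -zud → *goguzud*.

ubudeb, potta, goguzud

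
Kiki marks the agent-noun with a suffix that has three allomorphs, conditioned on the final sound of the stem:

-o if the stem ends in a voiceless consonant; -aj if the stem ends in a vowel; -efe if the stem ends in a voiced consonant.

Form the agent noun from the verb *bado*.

Since the final sound of *bado* is /o/ (a vowel), it takes -aj, giving *badoaj*.

badoaj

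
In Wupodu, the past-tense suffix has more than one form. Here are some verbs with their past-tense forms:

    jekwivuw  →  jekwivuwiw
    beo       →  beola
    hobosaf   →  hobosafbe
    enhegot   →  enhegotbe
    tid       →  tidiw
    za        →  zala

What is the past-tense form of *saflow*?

saflowiw

Looking at the final sound of each stem: -be when the stem ends in a voiceless consonant (*hobosaf*, *enhegot*); -iw when the stem ends in a voiced consonant (*jekwivuw*, *tid*); -la when the stem ends in a vowel (*beo*, *za*).
Since the final sound of *saflow* is /w/ (a voiced consonant), it takes -iw, giving *saflowiw*.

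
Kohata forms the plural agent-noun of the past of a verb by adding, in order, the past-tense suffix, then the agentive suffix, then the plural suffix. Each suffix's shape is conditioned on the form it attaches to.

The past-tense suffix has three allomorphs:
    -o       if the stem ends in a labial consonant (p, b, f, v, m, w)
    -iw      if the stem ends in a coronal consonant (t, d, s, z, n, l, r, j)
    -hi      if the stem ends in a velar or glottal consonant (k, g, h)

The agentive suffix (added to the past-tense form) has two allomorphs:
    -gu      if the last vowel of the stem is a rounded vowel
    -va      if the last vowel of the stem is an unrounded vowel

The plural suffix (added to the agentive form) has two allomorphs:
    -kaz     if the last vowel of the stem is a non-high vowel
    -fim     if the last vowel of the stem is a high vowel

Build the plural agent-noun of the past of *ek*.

The final consonant of *ek* is /k/, which is velar/glottal, so the past-tense suffix is -hi, giving *ekhi*.
Since the last vowel of the past-tense form *ekhi* is /i/ (an unrounded vowel), it takes -va, giving *ekhiva*.
Since the last vowel of the agentive form *ekhiva* is /a/ (a non-high vowel), it takes -kaz, giving *ekhivakaz*.

ekhivakaz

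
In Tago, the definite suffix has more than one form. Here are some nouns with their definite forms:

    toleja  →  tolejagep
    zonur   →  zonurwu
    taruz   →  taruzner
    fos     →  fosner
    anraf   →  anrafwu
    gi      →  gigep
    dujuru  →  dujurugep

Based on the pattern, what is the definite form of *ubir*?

Looking at the final sound of each stem: -ner when the stem ends in a sibilant (*taruz*, *fos*); -wu when the stem ends in a non-sibilant consonant (*zonur*, *anraf*); -gep when the stem ends in a vowel (*toleja*, *gi*, *dujuru*).
*ubir*: final sound = /r/, a non-sibilant consonant → -wu → *ubirwu*.

ubirwu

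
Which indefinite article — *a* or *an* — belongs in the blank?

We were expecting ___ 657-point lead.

The indefinite article is chosen by the initial *sound* of the following word, not its spelling.
The number *657* is spoken "six hundred …", beginning with /sɪks/ — a consonant sound.
So the article is *a*: We were expecting a 657-point lead.

a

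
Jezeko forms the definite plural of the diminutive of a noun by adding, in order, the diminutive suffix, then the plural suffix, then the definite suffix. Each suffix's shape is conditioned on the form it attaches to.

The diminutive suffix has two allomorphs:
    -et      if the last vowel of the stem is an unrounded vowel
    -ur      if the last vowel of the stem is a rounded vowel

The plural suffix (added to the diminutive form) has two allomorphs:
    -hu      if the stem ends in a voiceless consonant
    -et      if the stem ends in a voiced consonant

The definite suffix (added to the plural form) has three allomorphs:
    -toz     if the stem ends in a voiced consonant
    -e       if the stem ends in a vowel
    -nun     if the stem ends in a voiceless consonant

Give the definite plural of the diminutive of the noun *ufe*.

*ufe*: last vowel = /e/, an unrounded vowel → -et → *ufeet*.
Since the final consonant of the diminutive form *ufeet* is /t/ (voiceless), it takes -hu, giving *ufeethu*.
The final sound of the plural form *ufeethu* is /u/, which is a vowel, so the definite suffix is -e, giving *ufeethue*.

ufeethue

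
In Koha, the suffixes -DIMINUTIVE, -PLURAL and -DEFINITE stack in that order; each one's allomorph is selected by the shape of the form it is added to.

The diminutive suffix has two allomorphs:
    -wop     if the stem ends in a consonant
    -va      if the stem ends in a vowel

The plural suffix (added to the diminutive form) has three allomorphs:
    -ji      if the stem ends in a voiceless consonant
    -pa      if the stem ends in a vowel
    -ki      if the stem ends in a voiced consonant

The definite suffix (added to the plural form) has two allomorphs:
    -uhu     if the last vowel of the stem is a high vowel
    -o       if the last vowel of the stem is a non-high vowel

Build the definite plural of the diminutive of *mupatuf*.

*mupatuf* — final sound /f/ (a consonant) → -wop → *mupatufwop*.
The final sound of the diminutive form *mupatufwop* is /p/, which is a voiceless consonant, so the plural suffix is -ji, giving *mupatufwopji*.
The last vowel of the plural form *mupatufwopji* is /i/, which is a high vowel, so the definite suffix is -uhu, giving *mupatufwopjiuhu*.

mupatufwopjiuhu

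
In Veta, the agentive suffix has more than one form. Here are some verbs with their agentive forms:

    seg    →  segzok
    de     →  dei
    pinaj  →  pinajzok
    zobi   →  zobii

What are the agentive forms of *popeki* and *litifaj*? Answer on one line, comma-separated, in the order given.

The suffix is conditioned by the final sound: -zok when the stem ends in a consonant (*seg*, *pinaj*); -i when the stem ends in a vowel (*de*, *zobi*).
*popeki* — final sound /i/ (a vowel) → -i → *popekii*.
*litifaj* — final sound /j/ (a consonant) → -zok → *litifajzok*.

popekii, litifajzok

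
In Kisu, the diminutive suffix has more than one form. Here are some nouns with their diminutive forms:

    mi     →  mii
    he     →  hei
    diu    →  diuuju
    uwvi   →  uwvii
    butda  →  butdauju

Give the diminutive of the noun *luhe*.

The pattern is front/back vowel harmony: -i when the last vowel of the stem is a front vowel (*mi*, *he*, *uwvi*); -uju when the last vowel of the stem is a back vowel (*diu*, *butda*).
Since the last vowel of *luhe* is /e/ (a front vowel), it takes -i, giving *luhei*.

luhei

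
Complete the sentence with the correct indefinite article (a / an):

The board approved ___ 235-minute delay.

The indefinite article is chosen by the initial *sound* of the following word, not its spelling.
The number *235* is spoken "two hundred …", beginning with /tuː/ — a consonant sound.
So the article is *a*: The board approved a 235-minute delay.

a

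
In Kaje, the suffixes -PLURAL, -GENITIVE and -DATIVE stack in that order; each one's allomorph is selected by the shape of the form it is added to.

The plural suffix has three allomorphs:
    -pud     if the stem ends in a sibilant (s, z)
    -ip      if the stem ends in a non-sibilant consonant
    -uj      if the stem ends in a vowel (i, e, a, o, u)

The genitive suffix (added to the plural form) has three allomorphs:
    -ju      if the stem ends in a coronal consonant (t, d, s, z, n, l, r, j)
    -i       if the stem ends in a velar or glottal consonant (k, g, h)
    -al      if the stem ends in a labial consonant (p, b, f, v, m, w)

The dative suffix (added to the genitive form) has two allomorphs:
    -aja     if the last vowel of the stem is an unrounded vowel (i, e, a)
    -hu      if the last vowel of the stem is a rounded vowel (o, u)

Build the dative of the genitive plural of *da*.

daujjuhu

*da* — final sound /a/ (a vowel) → -uj → *dauj*.
The plural form *dauj* — final consonant /j/ (coronal) → -ju → *daujju*.
The genitive form *daujju* — last vowel /u/ (a rounded vowel) → -hu → *daujjuhu*.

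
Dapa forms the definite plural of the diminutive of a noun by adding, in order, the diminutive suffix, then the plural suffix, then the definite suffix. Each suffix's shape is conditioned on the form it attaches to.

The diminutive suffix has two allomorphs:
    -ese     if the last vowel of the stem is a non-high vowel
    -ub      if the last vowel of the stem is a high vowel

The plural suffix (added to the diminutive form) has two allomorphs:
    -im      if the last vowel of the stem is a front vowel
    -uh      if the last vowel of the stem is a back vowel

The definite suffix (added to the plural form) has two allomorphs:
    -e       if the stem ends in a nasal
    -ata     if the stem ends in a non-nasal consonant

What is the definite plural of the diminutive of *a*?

*a*: last vowel = /a/, a non-high vowel → -ese → *aese*.
The diminutive form *aese* — last vowel /e/ (a front vowel) → -im → *aeseim*.
Since the final consonant of the plural form *aeseim* is /m/ (a nasal), it takes -e, giving *aeseime*.

aeseime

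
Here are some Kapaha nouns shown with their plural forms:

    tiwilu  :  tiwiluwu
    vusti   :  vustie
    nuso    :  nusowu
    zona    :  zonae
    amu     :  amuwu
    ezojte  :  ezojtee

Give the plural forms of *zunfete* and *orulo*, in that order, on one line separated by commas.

zunfetee, orulowu

The alternation tracks the last vowel of the stem — -wu when the last vowel of the stem is a rounded vowel (*tiwilu*, *nuso*, *amu*); -e when the last vowel of the stem is an unrounded vowel (*vusti*, *zona*, *ezojte*).
The last vowel of *zunfete* is /e/, which is an unrounded vowel, so the suffix is -e, giving *zunfetee*.
Since the last vowel of *orulo* is /o/ (a rounded vowel), it takes -wu, giving *orulowu*.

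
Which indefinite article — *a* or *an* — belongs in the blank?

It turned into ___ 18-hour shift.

an

The indefinite article is chosen by the initial *sound* of the following word, not its spelling.
The number *18* is spoken "eighteen", beginning with /ˌeɪˈtiːn/ — a vowel sound.
So the article is *an*: It turned into an 18-hour shift.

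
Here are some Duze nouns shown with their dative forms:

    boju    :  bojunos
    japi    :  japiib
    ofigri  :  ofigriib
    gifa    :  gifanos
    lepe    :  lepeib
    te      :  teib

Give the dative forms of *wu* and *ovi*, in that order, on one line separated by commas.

The suffix is conditioned by the last vowel: -ib when the last vowel of the stem is a front vowel (*japi*, *ofigri*, *lepe*, *te*); -nos when the last vowel of the stem is a back vowel (*boju*, *gifa*).
The last vowel of *wu* is /u/, which is a back vowel, so the suffix is -nos, giving *wunos*.
*ovi* — last vowel /i/ (a front vowel) → -ib → *oviib*.

wunos, oviib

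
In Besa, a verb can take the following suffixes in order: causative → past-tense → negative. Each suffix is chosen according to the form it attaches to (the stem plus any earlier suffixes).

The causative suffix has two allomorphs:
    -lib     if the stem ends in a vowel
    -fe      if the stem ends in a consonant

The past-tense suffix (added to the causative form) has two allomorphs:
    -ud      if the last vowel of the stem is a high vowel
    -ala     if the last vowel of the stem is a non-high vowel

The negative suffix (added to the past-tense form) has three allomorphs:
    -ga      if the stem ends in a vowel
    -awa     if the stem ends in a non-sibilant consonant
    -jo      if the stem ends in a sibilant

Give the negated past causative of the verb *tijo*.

*tijo*: final sound = /o/, a vowel → -lib → *tijolib*.
The causative form *tijolib*: last vowel = /i/, a high vowel → -ud → *tijolibud*.
The past-tense form *tijolibud*: final sound = /d/, a non-sibilant consonant → -awa → *tijolibudawa*.

tijolibudawa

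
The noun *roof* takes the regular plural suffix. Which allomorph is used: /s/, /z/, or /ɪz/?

The stem *roof* ends in a voiceless non-sibilant consonant.
The plural suffix surfaces as /ɪz/ after sibilants, /s/ after other voiceless consonants, and /z/ after other voiced sounds.
So the plural -s on *roof* is pronounced /s/.

/s/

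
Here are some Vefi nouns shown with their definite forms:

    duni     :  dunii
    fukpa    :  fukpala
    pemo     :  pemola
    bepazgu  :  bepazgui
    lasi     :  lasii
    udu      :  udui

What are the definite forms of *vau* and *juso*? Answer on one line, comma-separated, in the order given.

vaui, jusola

Looking at the last vowel of each stem: -i when the last vowel of the stem is a high vowel (*duni*, *bepazgu*, *lasi*, *udu*); -la when the last vowel of the stem is a non-high vowel (*fukpa*, *pemo*).
*vau*: last vowel = /u/, a high vowel → -i → *vaui*.
The last vowel of *juso* is /o/, which is a non-high vowel, so the suffix is -la, giving *jusola*.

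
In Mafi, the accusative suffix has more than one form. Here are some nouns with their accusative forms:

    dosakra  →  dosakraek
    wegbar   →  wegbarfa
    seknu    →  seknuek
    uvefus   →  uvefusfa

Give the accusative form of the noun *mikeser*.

mikeserfa

The alternation tracks the final sound of the stem — -fa when the stem ends in a consonant (*wegbar*, *uvefus*); -ek when the stem ends in a vowel (*dosakra*, *seknu*).
*mikeser*: final sound = /r/, a consonant → -fa → *mikeserfa*.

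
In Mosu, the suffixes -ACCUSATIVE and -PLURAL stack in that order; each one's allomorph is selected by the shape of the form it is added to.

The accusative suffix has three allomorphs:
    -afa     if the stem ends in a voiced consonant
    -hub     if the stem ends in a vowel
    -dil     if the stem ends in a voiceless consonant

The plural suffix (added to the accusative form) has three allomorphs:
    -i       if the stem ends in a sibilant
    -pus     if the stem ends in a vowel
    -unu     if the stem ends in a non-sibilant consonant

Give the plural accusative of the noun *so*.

sohubunu

The final sound of *so* is /o/, which is a vowel, so the accusative suffix is -hub, giving *sohub*.
The final sound of the accusative form *sohub* is /b/, which is a non-sibilant consonant, so the plural suffix is -unu, giving *sohubunu*.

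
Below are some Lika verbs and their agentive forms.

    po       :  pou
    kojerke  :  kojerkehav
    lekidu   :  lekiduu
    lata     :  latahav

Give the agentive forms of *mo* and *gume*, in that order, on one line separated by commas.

The alternation tracks the last vowel of the stem — -u when the last vowel of the stem is a rounded vowel (*po*, *lekidu*); -hav when the last vowel of the stem is an unrounded vowel (*kojerke*, *lata*).
Since the last vowel of *mo* is /o/ (a rounded vowel), it takes -u, giving *mou*.
*gume* — last vowel /e/ (an unrounded vowel) → -hav → *gumehav*.

mou, gumehav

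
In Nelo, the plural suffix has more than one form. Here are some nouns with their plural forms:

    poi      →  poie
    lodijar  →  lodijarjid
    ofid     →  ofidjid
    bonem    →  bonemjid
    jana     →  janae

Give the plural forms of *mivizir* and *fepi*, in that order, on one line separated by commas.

The suffix is conditioned by the final sound: -jid when the stem ends in a consonant (*lodijar*, *ofid*, *bonem*); -e when the stem ends in a vowel (*poi*, *jana*).
*mivizir* — final sound /r/ (a consonant) → -jid → *mivizirjid*.
*fepi*: final sound = /i/, a vowel → -e → *fepie*.

mivizirjid, fepie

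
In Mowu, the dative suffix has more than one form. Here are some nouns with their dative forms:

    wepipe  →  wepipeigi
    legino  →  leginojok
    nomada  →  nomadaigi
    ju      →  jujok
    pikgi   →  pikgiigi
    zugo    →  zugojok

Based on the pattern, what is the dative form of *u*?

The pattern is rounding harmony: -jok when the last vowel of the stem is a rounded vowel (*legino*, *ju*, *zugo*); -igi when the last vowel of the stem is an unrounded vowel (*wepipe*, *nomada*, *pikgi*).
*u*: last vowel = /u/, a rounded vowel → -jok → *ujok*.

ujok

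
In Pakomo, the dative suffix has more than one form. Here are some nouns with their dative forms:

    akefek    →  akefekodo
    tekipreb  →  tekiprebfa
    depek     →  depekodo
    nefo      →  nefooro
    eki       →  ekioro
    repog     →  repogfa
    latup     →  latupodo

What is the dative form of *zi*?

The suffix is conditioned by the final sound: -odo when the stem ends in a voiceless consonant (*akefek*, *depek*, *latup*); -fa when the stem ends in a voiced consonant (*tekipreb*, *repog*); -oro when the stem ends in a vowel (*nefo*, *eki*).
*zi*: final sound = /i/, a vowel → -oro → *zioro*.

zioro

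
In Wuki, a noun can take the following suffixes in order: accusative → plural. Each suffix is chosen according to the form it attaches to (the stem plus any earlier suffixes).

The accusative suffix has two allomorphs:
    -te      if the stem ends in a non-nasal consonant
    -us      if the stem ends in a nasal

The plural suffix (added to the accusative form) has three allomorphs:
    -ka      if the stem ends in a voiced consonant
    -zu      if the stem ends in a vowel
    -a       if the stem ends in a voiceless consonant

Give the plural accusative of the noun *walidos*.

*walidos* — final consonant /s/ (non-nasal) → -te → *walidoste*.
The accusative form *walidoste*: final sound = /e/, a vowel → -zu → *walidostezu*.

walidostezu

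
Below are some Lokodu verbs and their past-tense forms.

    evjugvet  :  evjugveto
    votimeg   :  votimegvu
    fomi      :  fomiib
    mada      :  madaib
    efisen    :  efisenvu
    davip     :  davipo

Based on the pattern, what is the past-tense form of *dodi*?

dodiib

Looking at the final sound of each stem: -o when the stem ends in a voiceless consonant (*evjugvet*, *davip*); -vu when the stem ends in a voiced consonant (*votimeg*, *efisen*); -ib when the stem ends in a vowel (*fomi*, *mada*).
*dodi* — final sound /i/ (a vowel) → -ib → *dodiib*.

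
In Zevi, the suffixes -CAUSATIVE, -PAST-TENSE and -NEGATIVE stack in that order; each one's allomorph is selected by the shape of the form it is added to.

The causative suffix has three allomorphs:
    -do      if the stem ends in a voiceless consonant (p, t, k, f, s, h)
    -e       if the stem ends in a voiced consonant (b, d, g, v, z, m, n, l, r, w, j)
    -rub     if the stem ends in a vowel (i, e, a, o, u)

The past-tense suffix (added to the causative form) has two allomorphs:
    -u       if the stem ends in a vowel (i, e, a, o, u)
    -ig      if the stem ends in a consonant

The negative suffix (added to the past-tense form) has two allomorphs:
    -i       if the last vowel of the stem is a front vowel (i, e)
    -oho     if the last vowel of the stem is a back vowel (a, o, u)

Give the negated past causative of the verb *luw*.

Since the final sound of *luw* is /w/ (a voiced consonant), it takes -e, giving *luwe*.
The causative form *luwe* — final sound /e/ (a vowel) → -u → *luweu*.
The past-tense form *luweu*: last vowel = /u/, a back vowel → -oho → *luweuoho*.

luweuoho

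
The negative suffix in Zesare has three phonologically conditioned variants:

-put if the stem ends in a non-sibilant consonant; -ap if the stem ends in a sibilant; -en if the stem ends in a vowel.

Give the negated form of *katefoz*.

Since the final sound of *katefoz* is /z/ (a sibilant), it takes -ap, giving *katefozap*.

katefozap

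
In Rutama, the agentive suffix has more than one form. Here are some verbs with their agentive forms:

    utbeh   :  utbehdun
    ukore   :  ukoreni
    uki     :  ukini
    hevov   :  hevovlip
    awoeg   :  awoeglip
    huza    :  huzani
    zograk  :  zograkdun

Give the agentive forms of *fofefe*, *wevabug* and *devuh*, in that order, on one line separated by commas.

The alternation tracks the final sound of the stem — -dun when the stem ends in a voiceless consonant (*utbeh*, *zograk*); -lip when the stem ends in a voiced consonant (*hevov*, *awoeg*); -ni when the stem ends in a vowel (*ukore*, *uki*, *huza*).
Since the final sound of *fofefe* is /e/ (a vowel), it takes -ni, giving *fofefeni*.
*wevabug*: final sound = /g/, a voiced consonant → -lip → *wevabuglip*.
*devuh*: final sound = /h/, a voiceless consonant → -dun → *devuhdun*.

fofefeni, wevabuglip, devuhdun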